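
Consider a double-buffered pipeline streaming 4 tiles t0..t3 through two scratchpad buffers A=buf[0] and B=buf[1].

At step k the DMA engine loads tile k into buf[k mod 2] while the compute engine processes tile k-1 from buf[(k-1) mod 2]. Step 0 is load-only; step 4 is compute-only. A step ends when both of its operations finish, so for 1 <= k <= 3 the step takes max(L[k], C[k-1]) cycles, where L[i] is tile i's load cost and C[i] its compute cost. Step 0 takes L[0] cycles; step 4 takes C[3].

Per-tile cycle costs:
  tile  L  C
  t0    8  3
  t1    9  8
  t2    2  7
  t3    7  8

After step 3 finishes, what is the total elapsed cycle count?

step 0: L[0]=8 → dur=8, Σ=8 | A=load:t0 B=idle [load-only]
step 1: L[1]=9 C[0]=3 → dur=9, Σ=17 | A=compute:t0 B=load:t1 [load-bound]
step 2: L[2]=2 C[1]=8 → dur=8, Σ=25 | A=load:t2 B=compute:t1 [compute-bound]
step 3: L[3]=7 C[2]=7 → dur=7, Σ=32 | A=compute:t2 B=load:t3 [tied]
step 4: C[3]=8 → dur=8, Σ=40 | A=idle B=compute:t3 [compute-only]

end_cycle[3] = 32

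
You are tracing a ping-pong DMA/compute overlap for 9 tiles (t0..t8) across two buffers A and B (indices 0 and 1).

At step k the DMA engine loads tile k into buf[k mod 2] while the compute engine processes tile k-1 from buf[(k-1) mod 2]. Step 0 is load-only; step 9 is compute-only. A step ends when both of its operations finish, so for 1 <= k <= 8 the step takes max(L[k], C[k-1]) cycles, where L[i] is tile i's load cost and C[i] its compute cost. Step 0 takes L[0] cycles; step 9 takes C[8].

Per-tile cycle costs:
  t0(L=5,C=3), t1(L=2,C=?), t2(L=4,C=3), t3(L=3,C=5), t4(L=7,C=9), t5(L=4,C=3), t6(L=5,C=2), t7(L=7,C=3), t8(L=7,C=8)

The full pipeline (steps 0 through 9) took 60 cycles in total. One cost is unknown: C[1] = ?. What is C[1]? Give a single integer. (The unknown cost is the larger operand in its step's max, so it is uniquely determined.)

step 0: dur = L[0]=5 = 5
step 1: dur = max(L[1]=2, C[0]=3) = 3
step 2: dur = max(L[2]=4, C[1]=?) = C[1]  (unknown; binding)
step 3: dur = max(L[3]=3, C[2]=3) = 3
step 4: dur = max(L[4]=7, C[3]=5) = 7
step 5: dur = max(L[5]=4, C[4]=9) = 9
step 6: dur = max(L[6]=5, C[5]=3) = 5
step 7: dur = max(L[7]=7, C[6]=2) = 7
step 8: dur = max(L[8]=7, C[7]=3) = 7
step 9: dur = C[8]=8 = 8
sum of known step durations = 54
dur[2] = total - known = 60 - 54 = 6
C[1] is the binding max in step 2, so C[1] = dur[2] = 6

C[1] = 6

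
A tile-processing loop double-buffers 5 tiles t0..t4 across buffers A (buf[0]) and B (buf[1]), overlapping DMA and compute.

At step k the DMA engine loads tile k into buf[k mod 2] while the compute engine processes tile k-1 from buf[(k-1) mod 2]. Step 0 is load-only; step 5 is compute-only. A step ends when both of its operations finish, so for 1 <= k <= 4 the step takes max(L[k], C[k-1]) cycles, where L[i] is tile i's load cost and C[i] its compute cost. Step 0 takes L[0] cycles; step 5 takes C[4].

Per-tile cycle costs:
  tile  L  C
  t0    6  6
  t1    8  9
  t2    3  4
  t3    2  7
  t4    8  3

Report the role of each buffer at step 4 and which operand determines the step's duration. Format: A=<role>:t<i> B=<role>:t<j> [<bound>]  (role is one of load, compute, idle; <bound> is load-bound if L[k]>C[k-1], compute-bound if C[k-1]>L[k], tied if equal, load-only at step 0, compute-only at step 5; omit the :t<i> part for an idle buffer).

  0. 6=6c; end=6; A:t0 B:-
  1. max(8,6)=8c; end=14; A:t0 B:t1
  2. max(3,9)=9c; end=23; A:t2 B:t1
  3. max(2,4)=4c; end=27; A:t2 B:t3
  4. max(8,7)=8c; end=35; A:t4 B:t3
  5. 3=3c; end=38; A:t4 B:t3

step 4: A=load:t4 B=compute:t3 [load-bound]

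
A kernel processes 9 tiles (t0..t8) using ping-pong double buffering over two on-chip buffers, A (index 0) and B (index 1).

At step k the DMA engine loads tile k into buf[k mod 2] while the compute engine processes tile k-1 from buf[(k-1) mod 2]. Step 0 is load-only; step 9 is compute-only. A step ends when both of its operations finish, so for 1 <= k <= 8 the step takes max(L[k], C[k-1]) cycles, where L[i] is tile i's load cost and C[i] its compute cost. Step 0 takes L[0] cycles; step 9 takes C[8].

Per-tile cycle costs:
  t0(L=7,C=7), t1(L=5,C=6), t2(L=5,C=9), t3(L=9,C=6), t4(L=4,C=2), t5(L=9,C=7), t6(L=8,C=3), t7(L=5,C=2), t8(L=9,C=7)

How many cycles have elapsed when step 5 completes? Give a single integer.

end_cycle[5] = 44

step 0: L[0]=7 → dur=7, Σ=7 | A=load:t0 B=idle [load-only]
step 1: L[1]=5 C[0]=7 → dur=7, Σ=14 | A=compute:t0 B=load:t1 [compute-bound]
step 2: L[2]=5 C[1]=6 → dur=6, Σ=20 | A=load:t2 B=compute:t1 [compute-bound]
step 3: L[3]=9 C[2]=9 → dur=9, Σ=29 | A=compute:t2 B=load:t3 [tied]
step 4: L[4]=4 C[3]=6 → dur=6, Σ=35 | A=load:t4 B=compute:t3 [compute-bound]
step 5: L[5]=9 C[4]=2 → dur=9, Σ=44 | A=compute:t4 B=load:t5 [load-bound]
step 6: L[6]=8 C[5]=7 → dur=8, Σ=52 | A=load:t6 B=compute:t5 [load-bound]
step 7: L[7]=5 C[6]=3 → dur=5, Σ=57 | A=compute:t6 B=load:t7 [load-bound]
step 8: L[8]=9 C[7]=2 → dur=9, Σ=66 | A=load:t8 B=compute:t7 [load-bound]
step 9: C[8]=7 → dur=7, Σ=73 | A=compute:t8 B=idle [compute-only]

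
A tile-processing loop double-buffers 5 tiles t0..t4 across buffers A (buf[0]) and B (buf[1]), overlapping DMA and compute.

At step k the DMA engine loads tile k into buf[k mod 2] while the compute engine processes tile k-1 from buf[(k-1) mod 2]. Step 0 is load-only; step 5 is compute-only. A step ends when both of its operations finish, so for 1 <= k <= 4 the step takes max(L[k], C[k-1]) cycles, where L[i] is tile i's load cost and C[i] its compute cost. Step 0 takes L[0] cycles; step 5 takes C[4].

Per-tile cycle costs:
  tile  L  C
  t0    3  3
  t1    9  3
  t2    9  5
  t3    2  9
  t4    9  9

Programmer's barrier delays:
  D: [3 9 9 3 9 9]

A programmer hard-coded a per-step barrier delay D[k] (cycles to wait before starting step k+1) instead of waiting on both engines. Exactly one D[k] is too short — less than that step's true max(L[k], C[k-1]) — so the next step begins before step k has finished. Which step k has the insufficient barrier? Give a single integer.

[0] required=L[0]=3=3 vs D=3 ok
[1] required=max(L[1]=9,C[0]=3)=9 vs D=9 ok
[2] required=max(L[2]=9,C[1]=3)=9 vs D=9 ok
[3] required=max(L[3]=2,C[2]=5)=5 vs D=3 SHORT
[4] required=max(L[4]=9,C[3]=9)=9 vs D=9 ok
[5] required=C[4]=9=9 vs D=9 ok

hazard at step 3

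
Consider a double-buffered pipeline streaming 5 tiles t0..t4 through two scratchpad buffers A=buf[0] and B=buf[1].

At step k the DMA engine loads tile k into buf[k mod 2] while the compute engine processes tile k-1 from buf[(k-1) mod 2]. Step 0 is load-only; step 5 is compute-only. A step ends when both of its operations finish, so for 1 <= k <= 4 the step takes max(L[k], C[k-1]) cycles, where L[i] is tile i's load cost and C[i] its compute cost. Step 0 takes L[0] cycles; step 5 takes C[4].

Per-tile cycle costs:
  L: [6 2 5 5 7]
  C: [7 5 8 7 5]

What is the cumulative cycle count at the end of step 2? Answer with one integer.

end_cycle[2] = 18

  0. 6=6c; end=6; A:t0 B:-
  1. max(2,7)=7c; end=13; A:t0 B:t1
  2. max(5,5)=5c; end=18; A:t2 B:t1
  3. max(5,8)=8c; end=26; A:t2 B:t3
  4. max(7,7)=7c; end=33; A:t4 B:t3
  5. 5=5c; end=38; A:t4 B:t3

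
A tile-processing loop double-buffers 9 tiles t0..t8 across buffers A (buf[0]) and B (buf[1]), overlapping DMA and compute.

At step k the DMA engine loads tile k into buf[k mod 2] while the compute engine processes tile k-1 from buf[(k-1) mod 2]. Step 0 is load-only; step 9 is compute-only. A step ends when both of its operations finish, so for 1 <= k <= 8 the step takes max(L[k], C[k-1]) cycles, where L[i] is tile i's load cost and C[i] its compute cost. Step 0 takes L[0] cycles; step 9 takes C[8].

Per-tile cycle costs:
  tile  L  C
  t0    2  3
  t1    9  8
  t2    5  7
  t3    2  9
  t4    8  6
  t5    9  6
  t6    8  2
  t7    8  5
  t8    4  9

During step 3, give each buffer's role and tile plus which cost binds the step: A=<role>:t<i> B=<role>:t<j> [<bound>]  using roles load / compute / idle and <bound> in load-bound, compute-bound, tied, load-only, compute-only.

step 0: L[0]=2 → dur=2, Σ=2 | A=load:t0 B=idle [load-only]
step 1: L[1]=9 C[0]=3 → dur=9, Σ=11 | A=compute:t0 B=load:t1 [load-bound]
step 2: L[2]=5 C[1]=8 → dur=8, Σ=19 | A=load:t2 B=compute:t1 [compute-bound]
step 3: L[3]=2 C[2]=7 → dur=7, Σ=26 | A=compute:t2 B=load:t3 [compute-bound]
step 4: L[4]=8 C[3]=9 → dur=9, Σ=35 | A=load:t4 B=compute:t3 [compute-bound]
step 5: L[5]=9 C[4]=6 → dur=9, Σ=44 | A=compute:t4 B=load:t5 [load-bound]
step 6: L[6]=8 C[5]=6 → dur=8, Σ=52 | A=load:t6 B=compute:t5 [load-bound]
step 7: L[7]=8 C[6]=2 → dur=8, Σ=60 | A=compute:t6 B=load:t7 [load-bound]
step 8: L[8]=4 C[7]=5 → dur=5, Σ=65 | A=load:t8 B=compute:t7 [compute-bound]
step 9: C[8]=9 → dur=9, Σ=74 | A=compute:t8 B=idle [compute-only]

step 3: A=compute:t2 B=load:t3 [compute-bound]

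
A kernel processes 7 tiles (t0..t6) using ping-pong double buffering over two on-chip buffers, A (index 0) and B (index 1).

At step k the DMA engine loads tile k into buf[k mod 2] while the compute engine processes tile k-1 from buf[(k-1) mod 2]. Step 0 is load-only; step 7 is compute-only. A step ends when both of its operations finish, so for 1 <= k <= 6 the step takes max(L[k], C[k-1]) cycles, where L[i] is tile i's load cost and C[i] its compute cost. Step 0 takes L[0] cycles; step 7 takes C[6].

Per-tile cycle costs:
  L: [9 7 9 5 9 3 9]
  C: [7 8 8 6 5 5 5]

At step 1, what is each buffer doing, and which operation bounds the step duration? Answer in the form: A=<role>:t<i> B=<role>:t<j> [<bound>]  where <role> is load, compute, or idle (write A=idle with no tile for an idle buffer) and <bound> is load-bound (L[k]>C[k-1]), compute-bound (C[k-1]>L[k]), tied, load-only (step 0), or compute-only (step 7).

k=0 load=t0/9c comp=- wait=9 total=9
k=1 load=t1/7c comp=t0/7c wait=7 total=16
k=2 load=t2/9c comp=t1/8c wait=9 total=25
k=3 load=t3/5c comp=t2/8c wait=8 total=33
k=4 load=t4/9c comp=t3/6c wait=9 total=42
k=5 load=t5/3c comp=t4/5c wait=5 total=47
k=6 load=t6/9c comp=t5/5c wait=9 total=56
k=7 load=- comp=t6/5c wait=5 total=61

step 1: A=compute:t0 B=load:t1 [tied]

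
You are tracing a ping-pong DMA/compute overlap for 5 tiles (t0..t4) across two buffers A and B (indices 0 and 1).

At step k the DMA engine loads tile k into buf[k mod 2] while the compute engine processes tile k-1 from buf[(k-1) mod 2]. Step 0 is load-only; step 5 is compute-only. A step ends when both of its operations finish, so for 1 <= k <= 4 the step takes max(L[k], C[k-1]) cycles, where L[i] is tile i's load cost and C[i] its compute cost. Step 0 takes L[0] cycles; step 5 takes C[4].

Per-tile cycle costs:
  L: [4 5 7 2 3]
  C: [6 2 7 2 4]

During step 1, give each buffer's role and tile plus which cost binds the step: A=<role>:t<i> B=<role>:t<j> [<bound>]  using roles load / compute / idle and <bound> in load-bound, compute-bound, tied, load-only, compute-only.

  0. 4=4c; end=4; A:t0 B:-
  1. max(5,6)=6c; end=10; A:t0 B:t1
  2. max(7,2)=7c; end=17; A:t2 B:t1
  3. max(2,7)=7c; end=24; A:t2 B:t3
  4. max(3,2)=3c; end=27; A:t4 B:t3
  5. 4=4c; end=31; A:t4 B:t3

step 1: A=compute:t0 B=load:t1 [compute-bound]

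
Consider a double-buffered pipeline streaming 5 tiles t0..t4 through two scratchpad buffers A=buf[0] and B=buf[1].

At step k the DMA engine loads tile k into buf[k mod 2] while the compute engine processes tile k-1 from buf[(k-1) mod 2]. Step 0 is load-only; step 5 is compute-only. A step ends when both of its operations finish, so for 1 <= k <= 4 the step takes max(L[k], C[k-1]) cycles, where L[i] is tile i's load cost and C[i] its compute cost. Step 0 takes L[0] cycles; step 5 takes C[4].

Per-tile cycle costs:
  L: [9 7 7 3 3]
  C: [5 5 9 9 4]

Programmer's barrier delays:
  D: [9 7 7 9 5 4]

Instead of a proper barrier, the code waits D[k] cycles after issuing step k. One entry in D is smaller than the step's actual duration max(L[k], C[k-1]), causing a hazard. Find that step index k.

[0] required=L[0]=9=9 vs D=9 ok
[1] required=max(L[1]=7,C[0]=5)=7 vs D=7 ok
[2] required=max(L[2]=7,C[1]=5)=7 vs D=7 ok
[3] required=max(L[3]=3,C[2]=9)=9 vs D=9 ok
[4] required=max(L[4]=3,C[3]=9)=9 vs D=5 SHORT
[5] required=C[4]=4=4 vs D=4 ok

hazard at step 4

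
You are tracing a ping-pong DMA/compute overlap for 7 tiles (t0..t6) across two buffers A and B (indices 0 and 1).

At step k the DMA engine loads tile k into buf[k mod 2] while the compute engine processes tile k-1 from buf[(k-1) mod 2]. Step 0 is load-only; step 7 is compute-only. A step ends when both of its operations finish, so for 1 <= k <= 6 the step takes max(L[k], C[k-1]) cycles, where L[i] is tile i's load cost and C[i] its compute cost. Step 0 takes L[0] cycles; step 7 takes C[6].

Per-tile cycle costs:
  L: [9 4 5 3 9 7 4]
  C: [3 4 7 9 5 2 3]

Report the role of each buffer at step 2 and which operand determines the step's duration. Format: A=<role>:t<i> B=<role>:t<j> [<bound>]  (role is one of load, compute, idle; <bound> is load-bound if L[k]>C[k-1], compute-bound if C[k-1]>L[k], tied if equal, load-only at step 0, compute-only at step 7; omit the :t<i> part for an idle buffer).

step 2: A=load:t2 B=compute:t1 [load-bound]

[0] DMA t0→A (9c) ∥ CU idle ⇒ 9c, clock 9
[1] DMA t1→B (4c) ∥ CU A:t0 (3c) ⇒ 4c, clock 13
[2] DMA t2→A (5c) ∥ CU B:t1 (4c) ⇒ 5c, clock 18
[3] DMA t3→B (3c) ∥ CU A:t2 (7c) ⇒ 7c, clock 25
[4] DMA t4→A (9c) ∥ CU B:t3 (9c) ⇒ 9c, clock 34
[5] DMA t5→B (7c) ∥ CU A:t4 (5c) ⇒ 7c, clock 41
[6] DMA t6→A (4c) ∥ CU B:t5 (2c) ⇒ 4c, clock 45
[7] DMA idle ∥ CU A:t6 (3c) ⇒ 3c, clock 48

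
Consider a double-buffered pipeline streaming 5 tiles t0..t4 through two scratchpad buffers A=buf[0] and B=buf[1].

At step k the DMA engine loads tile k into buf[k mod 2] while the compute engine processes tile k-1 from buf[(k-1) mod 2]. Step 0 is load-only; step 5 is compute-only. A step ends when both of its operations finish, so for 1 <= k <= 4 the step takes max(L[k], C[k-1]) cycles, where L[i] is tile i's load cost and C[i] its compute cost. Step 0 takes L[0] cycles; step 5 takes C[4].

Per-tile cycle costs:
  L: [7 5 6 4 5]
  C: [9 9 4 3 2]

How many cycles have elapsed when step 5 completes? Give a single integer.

k=0 load=t0/7c comp=- wait=7 total=7
k=1 load=t1/5c comp=t0/9c wait=9 total=16
k=2 load=t2/6c comp=t1/9c wait=9 total=25
k=3 load=t3/4c comp=t2/4c wait=4 total=29
k=4 load=t4/5c comp=t3/3c wait=5 total=34
k=5 load=- comp=t4/2c wait=2 total=36

end_cycle[5] = 36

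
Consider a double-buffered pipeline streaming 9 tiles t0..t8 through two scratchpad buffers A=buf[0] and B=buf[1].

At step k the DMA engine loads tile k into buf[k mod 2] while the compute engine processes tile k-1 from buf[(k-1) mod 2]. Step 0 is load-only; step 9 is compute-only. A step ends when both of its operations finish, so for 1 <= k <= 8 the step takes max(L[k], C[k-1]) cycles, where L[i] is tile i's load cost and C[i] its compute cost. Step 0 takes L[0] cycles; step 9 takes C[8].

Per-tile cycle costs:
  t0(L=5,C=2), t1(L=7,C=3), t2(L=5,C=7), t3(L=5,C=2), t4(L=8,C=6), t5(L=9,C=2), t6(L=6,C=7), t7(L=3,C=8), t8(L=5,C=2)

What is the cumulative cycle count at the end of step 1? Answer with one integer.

end_cycle[1] = 12

[0] DMA t0→A (5c) ∥ CU idle ⇒ 5c, clock 5
[1] DMA t1→B (7c) ∥ CU A:t0 (2c) ⇒ 7c, clock 12
[2] DMA t2→A (5c) ∥ CU B:t1 (3c) ⇒ 5c, clock 17
[3] DMA t3→B (5c) ∥ CU A:t2 (7c) ⇒ 7c, clock 24
[4] DMA t4→A (8c) ∥ CU B:t3 (2c) ⇒ 8c, clock 32
[5] DMA t5→B (9c) ∥ CU A:t4 (6c) ⇒ 9c, clock 41
[6] DMA t6→A (6c) ∥ CU B:t5 (2c) ⇒ 6c, clock 47
[7] DMA t7→B (3c) ∥ CU A:t6 (7c) ⇒ 7c, clock 54
[8] DMA t8→A (5c) ∥ CU B:t7 (8c) ⇒ 8c, clock 62
[9] DMA idle ∥ CU A:t8 (2c) ⇒ 2c, clock 64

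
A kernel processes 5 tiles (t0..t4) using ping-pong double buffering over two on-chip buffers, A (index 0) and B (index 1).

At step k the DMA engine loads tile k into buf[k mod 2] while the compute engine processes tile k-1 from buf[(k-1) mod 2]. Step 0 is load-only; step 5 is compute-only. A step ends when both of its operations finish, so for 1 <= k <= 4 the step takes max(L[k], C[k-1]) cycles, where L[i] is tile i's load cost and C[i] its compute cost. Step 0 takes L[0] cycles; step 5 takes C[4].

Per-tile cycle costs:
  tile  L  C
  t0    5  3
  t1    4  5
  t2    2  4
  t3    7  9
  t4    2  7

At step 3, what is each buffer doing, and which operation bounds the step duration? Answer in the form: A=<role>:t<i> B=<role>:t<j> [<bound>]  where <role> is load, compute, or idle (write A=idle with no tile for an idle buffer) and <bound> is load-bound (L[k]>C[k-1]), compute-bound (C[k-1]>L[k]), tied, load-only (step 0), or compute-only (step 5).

step 3: A=compute:t2 B=load:t3 [load-bound]

k=0 load=t0/5c comp=- wait=5 total=5
k=1 load=t1/4c comp=t0/3c wait=4 total=9
k=2 load=t2/2c comp=t1/5c wait=5 total=14
k=3 load=t3/7c comp=t2/4c wait=7 total=21
k=4 load=t4/2c comp=t3/9c wait=9 total=30
k=5 load=- comp=t4/7c wait=7 total=37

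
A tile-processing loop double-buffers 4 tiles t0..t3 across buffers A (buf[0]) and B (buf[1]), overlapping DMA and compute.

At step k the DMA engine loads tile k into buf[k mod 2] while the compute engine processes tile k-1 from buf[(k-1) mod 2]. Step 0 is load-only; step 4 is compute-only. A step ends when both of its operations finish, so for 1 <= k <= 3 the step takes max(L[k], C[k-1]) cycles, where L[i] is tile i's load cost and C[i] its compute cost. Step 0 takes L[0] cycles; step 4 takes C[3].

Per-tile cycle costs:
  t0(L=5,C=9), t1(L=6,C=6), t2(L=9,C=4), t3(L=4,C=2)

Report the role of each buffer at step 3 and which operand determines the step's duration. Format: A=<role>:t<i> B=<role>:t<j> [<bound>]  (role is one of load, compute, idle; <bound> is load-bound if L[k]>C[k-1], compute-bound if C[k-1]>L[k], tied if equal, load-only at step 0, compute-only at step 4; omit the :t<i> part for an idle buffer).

step 3: A=compute:t2 B=load:t3 [tied]

[0] DMA t0→A (5c) ∥ CU idle ⇒ 5c, clock 5
[1] DMA t1→B (6c) ∥ CU A:t0 (9c) ⇒ 9c, clock 14
[2] DMA t2→A (9c) ∥ CU B:t1 (6c) ⇒ 9c, clock 23
[3] DMA t3→B (4c) ∥ CU A:t2 (4c) ⇒ 4c, clock 27
[4] DMA idle ∥ CU B:t3 (2c) ⇒ 2c, clock 29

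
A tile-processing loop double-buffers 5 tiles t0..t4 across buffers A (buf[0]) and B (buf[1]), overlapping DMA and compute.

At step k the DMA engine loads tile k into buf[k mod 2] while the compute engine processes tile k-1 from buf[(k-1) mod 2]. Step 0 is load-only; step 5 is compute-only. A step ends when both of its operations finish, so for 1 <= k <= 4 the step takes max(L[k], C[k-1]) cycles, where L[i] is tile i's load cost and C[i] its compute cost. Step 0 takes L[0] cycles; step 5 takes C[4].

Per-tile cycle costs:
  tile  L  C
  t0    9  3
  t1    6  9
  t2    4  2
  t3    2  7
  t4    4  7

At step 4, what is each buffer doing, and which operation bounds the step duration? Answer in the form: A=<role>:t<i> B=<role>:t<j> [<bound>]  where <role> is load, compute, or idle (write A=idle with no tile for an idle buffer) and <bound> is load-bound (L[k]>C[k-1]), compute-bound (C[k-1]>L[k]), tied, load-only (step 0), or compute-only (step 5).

step 4: A=load:t4 B=compute:t3 [compute-bound]

k=0 load=t0/9c comp=- wait=9 total=9
k=1 load=t1/6c comp=t0/3c wait=6 total=15
k=2 load=t2/4c comp=t1/9c wait=9 total=24
k=3 load=t3/2c comp=t2/2c wait=2 total=26
k=4 load=t4/4c comp=t3/7c wait=7 total=33
k=5 load=- comp=t4/7c wait=7 total=40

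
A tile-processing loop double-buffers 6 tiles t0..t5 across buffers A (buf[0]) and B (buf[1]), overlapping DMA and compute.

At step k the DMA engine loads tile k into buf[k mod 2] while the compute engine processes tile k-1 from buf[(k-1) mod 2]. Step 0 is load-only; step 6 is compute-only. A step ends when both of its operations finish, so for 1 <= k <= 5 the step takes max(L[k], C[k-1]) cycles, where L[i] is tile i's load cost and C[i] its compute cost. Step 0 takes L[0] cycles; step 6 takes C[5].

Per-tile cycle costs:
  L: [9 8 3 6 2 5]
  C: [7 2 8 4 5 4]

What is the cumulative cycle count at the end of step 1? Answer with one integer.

k=0 load=t0/9c comp=- wait=9 total=9
k=1 load=t1/8c comp=t0/7c wait=8 total=17
k=2 load=t2/3c comp=t1/2c wait=3 total=20
k=3 load=t3/6c comp=t2/8c wait=8 total=28
k=4 load=t4/2c comp=t3/4c wait=4 total=32
k=5 load=t5/5c comp=t4/5c wait=5 total=37
k=6 load=- comp=t5/4c wait=4 total=41

end_cycle[1] = 17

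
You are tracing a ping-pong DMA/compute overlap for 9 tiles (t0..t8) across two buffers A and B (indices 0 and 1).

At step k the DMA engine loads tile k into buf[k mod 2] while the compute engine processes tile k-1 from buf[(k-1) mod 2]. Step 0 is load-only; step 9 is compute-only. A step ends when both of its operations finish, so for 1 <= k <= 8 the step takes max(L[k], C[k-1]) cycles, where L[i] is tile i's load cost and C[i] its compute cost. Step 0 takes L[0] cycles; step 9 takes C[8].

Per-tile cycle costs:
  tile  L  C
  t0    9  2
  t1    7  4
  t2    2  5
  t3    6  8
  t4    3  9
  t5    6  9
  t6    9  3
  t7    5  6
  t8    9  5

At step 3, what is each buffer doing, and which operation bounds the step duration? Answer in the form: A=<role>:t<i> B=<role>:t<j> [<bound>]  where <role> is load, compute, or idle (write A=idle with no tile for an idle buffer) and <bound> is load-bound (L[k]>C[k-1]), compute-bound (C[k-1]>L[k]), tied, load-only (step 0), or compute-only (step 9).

k=0 load=t0/9c comp=- wait=9 total=9
k=1 load=t1/7c comp=t0/2c wait=7 total=16
k=2 load=t2/2c comp=t1/4c wait=4 total=20
k=3 load=t3/6c comp=t2/5c wait=6 total=26
k=4 load=t4/3c comp=t3/8c wait=8 total=34
k=5 load=t5/6c comp=t4/9c wait=9 total=43
k=6 load=t6/9c comp=t5/9c wait=9 total=52
k=7 load=t7/5c comp=t6/3c wait=5 total=57
k=8 load=t8/9c comp=t7/6c wait=9 total=66
k=9 load=- comp=t8/5c wait=5 total=71

step 3: A=compute:t2 B=load:t3 [load-bound]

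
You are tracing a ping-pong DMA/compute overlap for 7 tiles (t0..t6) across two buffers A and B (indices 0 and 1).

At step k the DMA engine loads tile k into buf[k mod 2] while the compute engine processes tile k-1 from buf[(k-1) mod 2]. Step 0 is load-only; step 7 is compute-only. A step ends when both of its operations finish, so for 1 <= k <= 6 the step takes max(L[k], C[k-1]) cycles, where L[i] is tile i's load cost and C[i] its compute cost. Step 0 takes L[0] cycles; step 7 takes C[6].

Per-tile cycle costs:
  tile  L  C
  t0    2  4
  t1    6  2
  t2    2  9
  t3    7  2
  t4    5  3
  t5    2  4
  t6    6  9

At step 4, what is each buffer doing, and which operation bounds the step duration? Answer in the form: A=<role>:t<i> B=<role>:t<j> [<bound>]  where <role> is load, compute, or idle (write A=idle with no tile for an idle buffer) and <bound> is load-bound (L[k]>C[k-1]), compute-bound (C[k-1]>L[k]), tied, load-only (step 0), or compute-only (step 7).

[0] DMA t0→A (2c) ∥ CU idle ⇒ 2c, clock 2
[1] DMA t1→B (6c) ∥ CU A:t0 (4c) ⇒ 6c, clock 8
[2] DMA t2→A (2c) ∥ CU B:t1 (2c) ⇒ 2c, clock 10
[3] DMA t3→B (7c) ∥ CU A:t2 (9c) ⇒ 9c, clock 19
[4] DMA t4→A (5c) ∥ CU B:t3 (2c) ⇒ 5c, clock 24
[5] DMA t5→B (2c) ∥ CU A:t4 (3c) ⇒ 3c, clock 27
[6] DMA t6→A (6c) ∥ CU B:t5 (4c) ⇒ 6c, clock 33
[7] DMA idle ∥ CU A:t6 (9c) ⇒ 9c, clock 42

step 4: A=load:t4 B=compute:t3 [load-bound]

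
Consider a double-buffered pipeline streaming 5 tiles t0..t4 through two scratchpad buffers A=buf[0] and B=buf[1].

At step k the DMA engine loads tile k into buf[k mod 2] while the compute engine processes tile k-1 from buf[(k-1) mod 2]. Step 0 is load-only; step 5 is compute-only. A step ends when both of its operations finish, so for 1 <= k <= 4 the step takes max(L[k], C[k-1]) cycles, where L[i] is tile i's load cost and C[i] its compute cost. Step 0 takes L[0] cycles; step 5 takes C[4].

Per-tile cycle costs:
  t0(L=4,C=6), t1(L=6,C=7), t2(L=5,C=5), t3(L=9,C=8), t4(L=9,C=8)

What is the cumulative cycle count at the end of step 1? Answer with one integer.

end_cycle[1] = 10

k=0 load=t0/4c comp=- wait=4 total=4
k=1 load=t1/6c comp=t0/6c wait=6 total=10
k=2 load=t2/5c comp=t1/7c wait=7 total=17
k=3 load=t3/9c comp=t2/5c wait=9 total=26
k=4 load=t4/9c comp=t3/8c wait=9 total=35
k=5 load=- comp=t4/8c wait=8 total=43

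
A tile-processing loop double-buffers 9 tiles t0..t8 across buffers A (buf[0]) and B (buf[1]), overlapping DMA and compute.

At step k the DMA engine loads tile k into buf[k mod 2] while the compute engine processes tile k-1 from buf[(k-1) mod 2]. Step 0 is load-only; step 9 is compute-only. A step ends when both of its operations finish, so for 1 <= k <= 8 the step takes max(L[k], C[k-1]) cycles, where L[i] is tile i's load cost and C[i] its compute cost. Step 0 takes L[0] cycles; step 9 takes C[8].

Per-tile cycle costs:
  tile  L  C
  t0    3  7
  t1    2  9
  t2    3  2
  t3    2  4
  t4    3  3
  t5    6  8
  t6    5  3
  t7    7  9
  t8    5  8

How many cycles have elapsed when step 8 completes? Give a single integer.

step 0: L[0]=3 → dur=3, Σ=3 | A=load:t0 B=idle [load-only]
step 1: L[1]=2 C[0]=7 → dur=7, Σ=10 | A=compute:t0 B=load:t1 [compute-bound]
step 2: L[2]=3 C[1]=9 → dur=9, Σ=19 | A=load:t2 B=compute:t1 [compute-bound]
step 3: L[3]=2 C[2]=2 → dur=2, Σ=21 | A=compute:t2 B=load:t3 [tied]
step 4: L[4]=3 C[3]=4 → dur=4, Σ=25 | A=load:t4 B=compute:t3 [compute-bound]
step 5: L[5]=6 C[4]=3 → dur=6, Σ=31 | A=compute:t4 B=load:t5 [load-bound]
step 6: L[6]=5 C[5]=8 → dur=8, Σ=39 | A=load:t6 B=compute:t5 [compute-bound]
step 7: L[7]=7 C[6]=3 → dur=7, Σ=46 | A=compute:t6 B=load:t7 [load-bound]
step 8: L[8]=5 C[7]=9 → dur=9, Σ=55 | A=load:t8 B=compute:t7 [compute-bound]
step 9: C[8]=8 → dur=8, Σ=63 | A=compute:t8 B=idle [compute-only]

end_cycle[8] = 55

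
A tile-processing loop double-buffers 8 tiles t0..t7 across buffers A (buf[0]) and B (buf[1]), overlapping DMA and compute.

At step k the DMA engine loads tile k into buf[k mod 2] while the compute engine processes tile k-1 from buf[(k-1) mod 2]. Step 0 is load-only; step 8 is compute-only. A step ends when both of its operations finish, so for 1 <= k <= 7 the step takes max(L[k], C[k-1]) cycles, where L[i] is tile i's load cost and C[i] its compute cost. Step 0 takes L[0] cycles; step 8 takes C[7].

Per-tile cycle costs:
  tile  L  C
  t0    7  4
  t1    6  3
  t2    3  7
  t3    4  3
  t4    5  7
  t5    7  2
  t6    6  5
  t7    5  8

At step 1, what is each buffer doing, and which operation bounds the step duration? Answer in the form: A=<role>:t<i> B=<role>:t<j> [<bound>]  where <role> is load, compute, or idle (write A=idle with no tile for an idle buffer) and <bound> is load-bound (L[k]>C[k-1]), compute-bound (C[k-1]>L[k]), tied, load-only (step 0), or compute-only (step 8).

  0. 7=7c; end=7; A:t0 B:-
  1. max(6,4)=6c; end=13; A:t0 B:t1
  2. max(3,3)=3c; end=16; A:t2 B:t1
  3. max(4,7)=7c; end=23; A:t2 B:t3
  4. max(5,3)=5c; end=28; A:t4 B:t3
  5. max(7,7)=7c; end=35; A:t4 B:t5
  6. max(6,2)=6c; end=41; A:t6 B:t5
  7. max(5,5)=5c; end=46; A:t6 B:t7
  8. 8=8c; end=54; A:t6 B:t7

step 1: A=compute:t0 B=load:t1 [load-bound]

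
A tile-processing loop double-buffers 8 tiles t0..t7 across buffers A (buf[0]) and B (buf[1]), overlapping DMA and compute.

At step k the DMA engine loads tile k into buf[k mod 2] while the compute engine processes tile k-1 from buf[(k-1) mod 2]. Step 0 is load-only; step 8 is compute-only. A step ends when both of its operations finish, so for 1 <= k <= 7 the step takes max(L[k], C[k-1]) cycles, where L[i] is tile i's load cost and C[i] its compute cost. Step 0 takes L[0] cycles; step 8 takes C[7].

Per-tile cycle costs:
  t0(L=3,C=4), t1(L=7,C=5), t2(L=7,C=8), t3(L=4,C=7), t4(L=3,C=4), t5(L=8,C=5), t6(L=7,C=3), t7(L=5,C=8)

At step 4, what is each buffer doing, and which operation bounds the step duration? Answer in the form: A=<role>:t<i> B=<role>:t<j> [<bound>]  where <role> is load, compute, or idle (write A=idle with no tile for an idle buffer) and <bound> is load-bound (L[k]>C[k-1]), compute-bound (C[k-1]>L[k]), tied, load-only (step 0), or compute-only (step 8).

step 4: A=load:t4 B=compute:t3 [compute-bound]

step 0: L[0]=3 → dur=3, Σ=3 | A=load:t0 B=idle [load-only]
step 1: L[1]=7 C[0]=4 → dur=7, Σ=10 | A=compute:t0 B=load:t1 [load-bound]
step 2: L[2]=7 C[1]=5 → dur=7, Σ=17 | A=load:t2 B=compute:t1 [load-bound]
step 3: L[3]=4 C[2]=8 → dur=8, Σ=25 | A=compute:t2 B=load:t3 [compute-bound]
step 4: L[4]=3 C[3]=7 → dur=7, Σ=32 | A=load:t4 B=compute:t3 [compute-bound]
step 5: L[5]=8 C[4]=4 → dur=8, Σ=40 | A=compute:t4 B=load:t5 [load-bound]
step 6: L[6]=7 C[5]=5 → dur=7, Σ=47 | A=load:t6 B=compute:t5 [load-bound]
step 7: L[7]=5 C[6]=3 → dur=5, Σ=52 | A=compute:t6 B=load:t7 [load-bound]
step 8: C[7]=8 → dur=8, Σ=60 | A=idle B=compute:t7 [compute-only]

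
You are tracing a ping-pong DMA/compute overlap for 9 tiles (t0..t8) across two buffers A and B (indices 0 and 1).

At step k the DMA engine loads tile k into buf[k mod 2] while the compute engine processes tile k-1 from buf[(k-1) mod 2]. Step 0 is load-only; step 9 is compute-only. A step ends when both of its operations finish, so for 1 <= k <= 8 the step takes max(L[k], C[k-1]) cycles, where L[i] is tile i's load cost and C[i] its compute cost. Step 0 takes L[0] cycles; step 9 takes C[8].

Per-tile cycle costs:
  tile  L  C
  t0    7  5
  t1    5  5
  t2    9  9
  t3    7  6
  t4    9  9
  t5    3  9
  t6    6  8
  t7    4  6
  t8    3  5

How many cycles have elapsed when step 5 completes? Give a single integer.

end_cycle[5] = 48

  0. 7=7c; end=7; A:t0 B:-
  1. max(5,5)=5c; end=12; A:t0 B:t1
  2. max(9,5)=9c; end=21; A:t2 B:t1
  3. max(7,9)=9c; end=30; A:t2 B:t3
  4. max(9,6)=9c; end=39; A:t4 B:t3
  5. max(3,9)=9c; end=48; A:t4 B:t5
  6. max(6,9)=9c; end=57; A:t6 B:t5
  7. max(4,8)=8c; end=65; A:t6 B:t7
  8. max(3,6)=6c; end=71; A:t8 B:t7
  9. 5=5c; end=76; A:t8 B:t7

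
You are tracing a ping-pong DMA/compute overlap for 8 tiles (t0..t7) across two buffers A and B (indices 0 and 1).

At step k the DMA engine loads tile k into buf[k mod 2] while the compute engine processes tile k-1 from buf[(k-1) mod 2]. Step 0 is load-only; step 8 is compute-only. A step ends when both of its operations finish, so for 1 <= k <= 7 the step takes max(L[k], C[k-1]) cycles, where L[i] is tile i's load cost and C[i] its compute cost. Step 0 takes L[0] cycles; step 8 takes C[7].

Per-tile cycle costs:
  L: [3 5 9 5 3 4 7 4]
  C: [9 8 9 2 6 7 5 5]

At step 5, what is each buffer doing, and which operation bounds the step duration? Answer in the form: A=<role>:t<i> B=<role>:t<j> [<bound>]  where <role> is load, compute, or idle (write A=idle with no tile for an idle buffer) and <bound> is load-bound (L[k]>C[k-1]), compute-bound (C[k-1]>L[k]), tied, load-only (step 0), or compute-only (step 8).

step 5: A=compute:t4 B=load:t5 [compute-bound]

  0. 3=3c; end=3; A:t0 B:-
  1. max(5,9)=9c; end=12; A:t0 B:t1
  2. max(9,8)=9c; end=21; A:t2 B:t1
  3. max(5,9)=9c; end=30; A:t2 B:t3
  4. max(3,2)=3c; end=33; A:t4 B:t3
  5. max(4,6)=6c; end=39; A:t4 B:t5
  6. max(7,7)=7c; end=46; A:t6 B:t5
  7. max(4,5)=5c; end=51; A:t6 B:t7
  8. 5=5c; end=56; A:t6 B:t7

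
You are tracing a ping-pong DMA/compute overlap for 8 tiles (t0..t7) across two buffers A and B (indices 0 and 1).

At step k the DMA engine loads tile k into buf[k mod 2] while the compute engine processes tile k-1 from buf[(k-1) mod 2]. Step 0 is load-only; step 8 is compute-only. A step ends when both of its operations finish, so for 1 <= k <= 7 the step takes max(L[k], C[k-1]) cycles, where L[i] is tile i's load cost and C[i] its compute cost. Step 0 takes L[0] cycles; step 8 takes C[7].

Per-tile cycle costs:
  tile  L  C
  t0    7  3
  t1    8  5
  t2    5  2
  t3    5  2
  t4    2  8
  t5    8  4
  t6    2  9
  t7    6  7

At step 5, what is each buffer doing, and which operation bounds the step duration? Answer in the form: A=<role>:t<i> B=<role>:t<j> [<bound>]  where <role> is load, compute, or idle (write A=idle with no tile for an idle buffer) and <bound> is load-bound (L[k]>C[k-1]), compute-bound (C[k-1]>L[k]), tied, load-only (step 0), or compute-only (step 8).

[0] DMA t0→A (7c) ∥ CU idle ⇒ 7c, clock 7
[1] DMA t1→B (8c) ∥ CU A:t0 (3c) ⇒ 8c, clock 15
[2] DMA t2→A (5c) ∥ CU B:t1 (5c) ⇒ 5c, clock 20
[3] DMA t3→B (5c) ∥ CU A:t2 (2c) ⇒ 5c, clock 25
[4] DMA t4→A (2c) ∥ CU B:t3 (2c) ⇒ 2c, clock 27
[5] DMA t5→B (8c) ∥ CU A:t4 (8c) ⇒ 8c, clock 35
[6] DMA t6→A (2c) ∥ CU B:t5 (4c) ⇒ 4c, clock 39
[7] DMA t7→B (6c) ∥ CU A:t6 (9c) ⇒ 9c, clock 48
[8] DMA idle ∥ CU B:t7 (7c) ⇒ 7c, clock 55

step 5: A=compute:t4 B=load:t5 [tied]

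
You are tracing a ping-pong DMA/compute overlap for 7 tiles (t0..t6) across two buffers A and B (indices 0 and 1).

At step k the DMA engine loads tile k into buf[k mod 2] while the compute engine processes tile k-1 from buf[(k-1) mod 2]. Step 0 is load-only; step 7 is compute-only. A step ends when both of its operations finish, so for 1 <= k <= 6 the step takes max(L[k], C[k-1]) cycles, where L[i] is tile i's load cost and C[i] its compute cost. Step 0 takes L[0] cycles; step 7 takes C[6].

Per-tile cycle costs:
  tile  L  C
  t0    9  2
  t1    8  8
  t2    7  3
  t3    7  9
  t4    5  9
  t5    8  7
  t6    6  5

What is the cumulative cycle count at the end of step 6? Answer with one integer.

[0] DMA t0→A (9c) ∥ CU idle ⇒ 9c, clock 9
[1] DMA t1→B (8c) ∥ CU A:t0 (2c) ⇒ 8c, clock 17
[2] DMA t2→A (7c) ∥ CU B:t1 (8c) ⇒ 8c, clock 25
[3] DMA t3→B (7c) ∥ CU A:t2 (3c) ⇒ 7c, clock 32
[4] DMA t4→A (5c) ∥ CU B:t3 (9c) ⇒ 9c, clock 41
[5] DMA t5→B (8c) ∥ CU A:t4 (9c) ⇒ 9c, clock 50
[6] DMA t6→A (6c) ∥ CU B:t5 (7c) ⇒ 7c, clock 57
[7] DMA idle ∥ CU A:t6 (5c) ⇒ 5c, clock 62

end_cycle[6] = 57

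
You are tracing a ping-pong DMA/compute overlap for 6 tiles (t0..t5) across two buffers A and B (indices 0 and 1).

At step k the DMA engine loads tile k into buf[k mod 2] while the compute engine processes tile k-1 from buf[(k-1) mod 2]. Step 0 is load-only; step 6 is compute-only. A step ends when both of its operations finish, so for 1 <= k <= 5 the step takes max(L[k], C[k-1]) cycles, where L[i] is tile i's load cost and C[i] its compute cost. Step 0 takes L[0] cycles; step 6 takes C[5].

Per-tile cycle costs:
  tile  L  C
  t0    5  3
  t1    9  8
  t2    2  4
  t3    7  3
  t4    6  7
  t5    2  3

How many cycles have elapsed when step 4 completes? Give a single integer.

  0. 5=5c; end=5; A:t0 B:-
  1. max(9,3)=9c; end=14; A:t0 B:t1
  2. max(2,8)=8c; end=22; A:t2 B:t1
  3. max(7,4)=7c; end=29; A:t2 B:t3
  4. max(6,3)=6c; end=35; A:t4 B:t3
  5. max(2,7)=7c; end=42; A:t4 B:t5
  6. 3=3c; end=45; A:t4 B:t5

end_cycle[4] = 35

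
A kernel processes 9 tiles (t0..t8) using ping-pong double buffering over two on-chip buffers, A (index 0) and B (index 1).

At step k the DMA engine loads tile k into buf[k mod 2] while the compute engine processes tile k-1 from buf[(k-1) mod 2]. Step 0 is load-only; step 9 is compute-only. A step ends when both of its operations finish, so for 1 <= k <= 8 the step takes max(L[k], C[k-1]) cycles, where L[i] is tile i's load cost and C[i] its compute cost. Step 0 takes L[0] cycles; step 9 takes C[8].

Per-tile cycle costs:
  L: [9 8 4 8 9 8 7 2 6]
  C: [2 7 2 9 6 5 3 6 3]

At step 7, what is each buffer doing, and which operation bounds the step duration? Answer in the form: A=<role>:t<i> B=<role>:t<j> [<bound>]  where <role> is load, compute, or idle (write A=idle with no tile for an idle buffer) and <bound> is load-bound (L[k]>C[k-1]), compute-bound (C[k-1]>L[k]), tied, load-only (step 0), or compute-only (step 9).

step 7: A=compute:t6 B=load:t7 [compute-bound]

[0] DMA t0→A (9c) ∥ CU idle ⇒ 9c, clock 9
[1] DMA t1→B (8c) ∥ CU A:t0 (2c) ⇒ 8c, clock 17
[2] DMA t2→A (4c) ∥ CU B:t1 (7c) ⇒ 7c, clock 24
[3] DMA t3→B (8c) ∥ CU A:t2 (2c) ⇒ 8c, clock 32
[4] DMA t4→A (9c) ∥ CU B:t3 (9c) ⇒ 9c, clock 41
[5] DMA t5→B (8c) ∥ CU A:t4 (6c) ⇒ 8c, clock 49
[6] DMA t6→A (7c) ∥ CU B:t5 (5c) ⇒ 7c, clock 56
[7] DMA t7→B (2c) ∥ CU A:t6 (3c) ⇒ 3c, clock 59
[8] DMA t8→A (6c) ∥ CU B:t7 (6c) ⇒ 6c, clock 65
[9] DMA idle ∥ CU A:t8 (3c) ⇒ 3c, clock 68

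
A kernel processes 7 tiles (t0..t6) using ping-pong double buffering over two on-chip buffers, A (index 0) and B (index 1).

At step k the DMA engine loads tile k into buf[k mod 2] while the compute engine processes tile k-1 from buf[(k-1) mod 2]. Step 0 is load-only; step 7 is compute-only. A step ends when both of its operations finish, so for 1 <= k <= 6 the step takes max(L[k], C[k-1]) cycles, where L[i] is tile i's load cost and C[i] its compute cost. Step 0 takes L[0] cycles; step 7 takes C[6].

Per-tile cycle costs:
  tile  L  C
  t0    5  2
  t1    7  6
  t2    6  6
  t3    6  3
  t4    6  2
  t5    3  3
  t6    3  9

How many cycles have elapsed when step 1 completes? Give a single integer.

step 0: L[0]=5 → dur=5, Σ=5 | A=load:t0 B=idle [load-only]
step 1: L[1]=7 C[0]=2 → dur=7, Σ=12 | A=compute:t0 B=load:t1 [load-bound]
step 2: L[2]=6 C[1]=6 → dur=6, Σ=18 | A=load:t2 B=compute:t1 [tied]
step 3: L[3]=6 C[2]=6 → dur=6, Σ=24 | A=compute:t2 B=load:t3 [tied]
step 4: L[4]=6 C[3]=3 → dur=6, Σ=30 | A=load:t4 B=compute:t3 [load-bound]
step 5: L[5]=3 C[4]=2 → dur=3, Σ=33 | A=compute:t4 B=load:t5 [load-bound]
step 6: L[6]=3 C[5]=3 → dur=3, Σ=36 | A=load:t6 B=compute:t5 [tied]
step 7: C[6]=9 → dur=9, Σ=45 | A=compute:t6 B=idle [compute-only]

end_cycle[1] = 12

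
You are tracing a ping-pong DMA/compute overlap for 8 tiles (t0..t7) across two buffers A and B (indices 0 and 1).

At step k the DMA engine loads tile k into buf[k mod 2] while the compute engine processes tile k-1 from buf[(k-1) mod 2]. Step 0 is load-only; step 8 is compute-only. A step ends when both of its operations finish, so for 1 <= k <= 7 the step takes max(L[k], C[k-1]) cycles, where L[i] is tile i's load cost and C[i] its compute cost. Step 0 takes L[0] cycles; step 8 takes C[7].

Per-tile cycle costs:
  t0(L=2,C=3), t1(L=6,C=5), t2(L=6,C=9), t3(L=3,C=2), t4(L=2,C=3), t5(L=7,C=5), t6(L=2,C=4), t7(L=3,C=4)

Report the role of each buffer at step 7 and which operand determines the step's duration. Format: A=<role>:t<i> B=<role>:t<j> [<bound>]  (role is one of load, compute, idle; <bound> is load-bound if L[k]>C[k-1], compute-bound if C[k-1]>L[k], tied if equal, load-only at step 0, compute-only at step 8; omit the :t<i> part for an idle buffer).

step 7: A=compute:t6 B=load:t7 [compute-bound]

k=0 load=t0/2c comp=- wait=2 total=2
k=1 load=t1/6c comp=t0/3c wait=6 total=8
k=2 load=t2/6c comp=t1/5c wait=6 total=14
k=3 load=t3/3c comp=t2/9c wait=9 total=23
k=4 load=t4/2c comp=t3/2c wait=2 total=25
k=5 load=t5/7c comp=t4/3c wait=7 total=32
k=6 load=t6/2c comp=t5/5c wait=5 total=37
k=7 load=t7/3c comp=t6/4c wait=4 total=41
k=8 load=- comp=t7/4c wait=4 total=45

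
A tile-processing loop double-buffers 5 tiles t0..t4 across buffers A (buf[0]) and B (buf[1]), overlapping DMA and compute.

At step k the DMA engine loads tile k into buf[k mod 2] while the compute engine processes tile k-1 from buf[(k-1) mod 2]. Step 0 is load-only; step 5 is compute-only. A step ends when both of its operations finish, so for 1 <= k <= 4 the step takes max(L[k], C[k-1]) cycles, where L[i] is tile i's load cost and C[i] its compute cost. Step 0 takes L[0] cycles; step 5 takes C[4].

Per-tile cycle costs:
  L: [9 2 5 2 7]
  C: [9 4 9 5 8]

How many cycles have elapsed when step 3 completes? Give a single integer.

  0. 9=9c; end=9; A:t0 B:-
  1. max(2,9)=9c; end=18; A:t0 B:t1
  2. max(5,4)=5c; end=23; A:t2 B:t1
  3. max(2,9)=9c; end=32; A:t2 B:t3
  4. max(7,5)=7c; end=39; A:t4 B:t3
  5. 8=8c; end=47; A:t4 B:t3

end_cycle[3] = 32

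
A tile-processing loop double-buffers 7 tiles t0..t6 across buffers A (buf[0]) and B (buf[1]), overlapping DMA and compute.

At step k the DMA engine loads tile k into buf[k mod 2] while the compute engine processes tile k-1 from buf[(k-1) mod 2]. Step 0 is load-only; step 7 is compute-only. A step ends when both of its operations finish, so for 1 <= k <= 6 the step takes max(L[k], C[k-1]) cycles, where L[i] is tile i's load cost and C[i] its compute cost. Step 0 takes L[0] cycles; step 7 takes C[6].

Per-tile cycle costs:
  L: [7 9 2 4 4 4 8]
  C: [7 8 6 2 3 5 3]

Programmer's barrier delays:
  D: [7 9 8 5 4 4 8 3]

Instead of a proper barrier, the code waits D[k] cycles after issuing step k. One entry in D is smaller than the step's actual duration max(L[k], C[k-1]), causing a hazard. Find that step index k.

hazard at step 3

step 0: need L[0]=7 = 7; D[0]=7 ok
step 1: need max(L[1]=9,C[0]=7) = 9; D[1]=9 ok
step 2: need max(L[2]=2,C[1]=8) = 8; D[2]=8 ok
step 3: need max(L[3]=4,C[2]=6) = 6; D[3]=5 SHORT
step 4: need max(L[4]=4,C[3]=2) = 4; D[4]=4 ok
step 5: need max(L[5]=4,C[4]=3) = 4; D[5]=4 ok
step 6: need max(L[6]=8,C[5]=5) = 8; D[6]=8 ok
step 7: need C[6]=3 = 3; D[7]=3 ok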